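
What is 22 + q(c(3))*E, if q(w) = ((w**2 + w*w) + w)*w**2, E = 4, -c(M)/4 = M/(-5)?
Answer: 214198/625 ≈ 342.72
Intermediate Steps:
c(M) = 4*M/5 (c(M) = -4*M/(-5) = -4*M*(-1)/5 = -(-4)*M/5 = 4*M/5)
q(w) = w**2*(w + 2*w**2) (q(w) = ((w**2 + w**2) + w)*w**2 = (2*w**2 + w)*w**2 = (w + 2*w**2)*w**2 = w**2*(w + 2*w**2))
22 + q(c(3))*E = 22 + (((4/5)*3)**3*(1 + 2*((4/5)*3)))*4 = 22 + ((12/5)**3*(1 + 2*(12/5)))*4 = 22 + (1728*(1 + 24/5)/125)*4 = 22 + ((1728/125)*(29/5))*4 = 22 + (50112/625)*4 = 22 + 200448/625 = 214198/625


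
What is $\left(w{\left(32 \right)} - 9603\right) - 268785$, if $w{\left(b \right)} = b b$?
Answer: $-277364$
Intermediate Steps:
$w{\left(b \right)} = b^{2}$
$\left(w{\left(32 \right)} - 9603\right) - 268785 = \left(32^{2} - 9603\right) - 268785 = \left(1024 - 9603\right) - 268785 = -8579 - 268785 = -277364$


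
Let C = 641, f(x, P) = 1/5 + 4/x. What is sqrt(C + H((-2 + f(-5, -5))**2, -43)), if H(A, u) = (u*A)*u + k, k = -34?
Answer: 2*sqrt(81914)/5 ≈ 114.48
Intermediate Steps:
f(x, P) = 1/5 + 4/x (f(x, P) = 1*(1/5) + 4/x = 1/5 + 4/x)
H(A, u) = -34 + A*u**2 (H(A, u) = (u*A)*u - 34 = (A*u)*u - 34 = A*u**2 - 34 = -34 + A*u**2)
sqrt(C + H((-2 + f(-5, -5))**2, -43)) = sqrt(641 + (-34 + (-2 + (1/5)*(20 - 5)/(-5))**2*(-43)**2)) = sqrt(641 + (-34 + (-2 + (1/5)*(-1/5)*15)**2*1849)) = sqrt(641 + (-34 + (-2 - 3/5)**2*1849)) = sqrt(641 + (-34 + (-13/5)**2*1849)) = sqrt(641 + (-34 + (169/25)*1849)) = sqrt(641 + (-34 + 312481/25)) = sqrt(641 + 311631/25) = sqrt(327656/25) = 2*sqrt(81914)/5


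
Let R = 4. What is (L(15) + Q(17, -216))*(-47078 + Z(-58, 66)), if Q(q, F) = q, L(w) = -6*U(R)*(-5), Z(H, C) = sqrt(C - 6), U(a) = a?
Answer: -6449686 + 274*sqrt(15) ≈ -6.4486e+6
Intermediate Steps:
Z(H, C) = sqrt(-6 + C)
L(w) = 120 (L(w) = -6*4*(-5) = -24*(-5) = 120)
(L(15) + Q(17, -216))*(-47078 + Z(-58, 66)) = (120 + 17)*(-47078 + sqrt(-6 + 66)) = 137*(-47078 + sqrt(60)) = 137*(-47078 + 2*sqrt(15)) = -6449686 + 274*sqrt(15)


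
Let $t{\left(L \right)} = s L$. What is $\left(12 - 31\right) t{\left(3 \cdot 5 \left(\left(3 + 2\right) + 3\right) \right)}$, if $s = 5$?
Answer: $-11400$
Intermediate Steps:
$t{\left(L \right)} = 5 L$
$\left(12 - 31\right) t{\left(3 \cdot 5 \left(\left(3 + 2\right) + 3\right) \right)} = \left(12 - 31\right) 5 \cdot 3 \cdot 5 \left(\left(3 + 2\right) + 3\right) = - 19 \cdot 5 \cdot 15 \left(5 + 3\right) = - 19 \cdot 5 \cdot 15 \cdot 8 = - 19 \cdot 5 \cdot 120 = \left(-19\right) 600 = -11400$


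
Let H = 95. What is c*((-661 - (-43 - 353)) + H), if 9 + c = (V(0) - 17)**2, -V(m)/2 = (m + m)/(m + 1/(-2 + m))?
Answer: -47600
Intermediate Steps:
V(m) = -4*m/(m + 1/(-2 + m)) (V(m) = -2*(m + m)/(m + 1/(-2 + m)) = -2*2*m/(m + 1/(-2 + m)) = -4*m/(m + 1/(-2 + m)))
c = 280 (c = -9 + (4*0*(2 - 1*0)/(1 + 0**2 - 2*0) - 17)**2 = -9 + (4*0*(2 + 0)/(1 + 0 + 0) - 17)**2 = -9 + (4*0*2/1 - 17)**2 = -9 + (4*0*1*2 - 17)**2 = -9 + (0 - 17)**2 = -9 + (-17)**2 = -9 + 289 = 280)
c*((-661 - (-43 - 353)) + H) = 280*((-661 - (-43 - 353)) + 95) = 280*((-661 - 1*(-396)) + 95) = 280*((-661 + 396) + 95) = 280*(-265 + 95) = 280*(-170) = -47600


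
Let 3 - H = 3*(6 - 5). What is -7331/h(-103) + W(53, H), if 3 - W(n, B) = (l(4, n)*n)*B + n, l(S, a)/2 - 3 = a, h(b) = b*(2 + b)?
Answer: -527481/10403 ≈ -50.705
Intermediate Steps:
l(S, a) = 6 + 2*a
H = 0 (H = 3 - 3*(6 - 5) = 3 - 3 = 0)
W(n, B) = 3 - n - B*n*(6 + 2*n) (W(n, B) = 3 - (((6 + 2*n)*n)*B + n) = 3 - ((n*(6 + 2*n))*B + n) = 3 - (B*n*(6 + 2*n) + n) = 3 - (n + B*n*(6 + 2*n)) = 3 + (-n - B*n*(6 + 2*n)) = 3 - n - B*n*(6 + 2*n))
-7331/h(-103) + W(53, H) = -7331*(-1/(103*(2 - 103))) + (3 - 1*53 - 2*0*53*(3 + 53)) = -7331/((-103*(-101))) + (3 - 53 - 2*0*53*56) = -7331/10403 + (3 - 53 + 0) = -7331*1/10403 - 50 = -7331/10403 - 50 = -527481/10403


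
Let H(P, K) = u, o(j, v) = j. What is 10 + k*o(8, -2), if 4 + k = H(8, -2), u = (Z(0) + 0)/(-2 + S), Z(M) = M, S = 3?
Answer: -22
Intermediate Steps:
u = 0 (u = (0 + 0)/(-2 + 3) = 0/1 = 0*1 = 0)
H(P, K) = 0
k = -4 (k = -4 + 0 = -4)
10 + k*o(8, -2) = 10 - 4*8 = 10 - 32 = -22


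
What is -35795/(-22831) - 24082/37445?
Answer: 790527633/854906795 ≈ 0.92469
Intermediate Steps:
-35795/(-22831) - 24082/37445 = -35795*(-1/22831) - 24082*1/37445 = 35795/22831 - 24082/37445 = 790527633/854906795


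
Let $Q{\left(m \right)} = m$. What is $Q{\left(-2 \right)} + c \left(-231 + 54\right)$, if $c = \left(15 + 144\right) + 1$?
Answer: $-28322$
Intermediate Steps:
$c = 160$ ($c = 159 + 1 = 160$)
$Q{\left(-2 \right)} + c \left(-231 + 54\right) = -2 + 160 \left(-231 + 54\right) = -2 + 160 \left(-177\right) = -2 - 28320 = -28322$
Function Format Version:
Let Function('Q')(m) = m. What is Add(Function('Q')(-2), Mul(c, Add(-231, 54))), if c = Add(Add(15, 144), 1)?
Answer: -28322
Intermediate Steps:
c = 160 (c = Add(159, 1) = 160)
Add(Function('Q')(-2), Mul(c, Add(-231, 54))) = Add(-2, Mul(160, Add(-231, 54))) = Add(-2, Mul(160, -177)) = Add(-2, -28320) = -28322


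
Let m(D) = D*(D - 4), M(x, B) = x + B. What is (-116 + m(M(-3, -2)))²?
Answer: 5041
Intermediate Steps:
M(x, B) = B + x
m(D) = D*(-4 + D)
(-116 + m(M(-3, -2)))² = (-116 + (-2 - 3)*(-4 + (-2 - 3)))² = (-116 - 5*(-4 - 5))² = (-116 - 5*(-9))² = (-116 + 45)² = (-71)² = 5041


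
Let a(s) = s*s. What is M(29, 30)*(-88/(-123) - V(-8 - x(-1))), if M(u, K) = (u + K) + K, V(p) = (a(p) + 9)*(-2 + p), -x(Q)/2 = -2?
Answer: 23456306/123 ≈ 1.9070e+5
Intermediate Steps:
x(Q) = 4 (x(Q) = -2*(-2) = 4)
a(s) = s²
V(p) = (-2 + p)*(9 + p²) (V(p) = (p² + 9)*(-2 + p) = (9 + p²)*(-2 + p) = (-2 + p)*(9 + p²))
M(u, K) = u + 2*K (M(u, K) = (K + u) + K = u + 2*K)
M(29, 30)*(-88/(-123) - V(-8 - x(-1))) = (29 + 2*30)*(-88/(-123) - (-18 + (-8 - 1*4)³ - 2*(-8 - 1*4)² + 9*(-8 - 1*4))) = (29 + 60)*(-88*(-1/123) - (-18 + (-8 - 4)³ - 2*(-8 - 4)² + 9*(-8 - 4))) = 89*(88/123 - (-18 + (-12)³ - 2*(-12)² + 9*(-12))) = 89*(88/123 - (-18 - 1728 - 2*144 - 108)) = 89*(88/123 - (-18 - 1728 - 288 - 108)) = 89*(88/123 - 1*(-2142)) = 89*(88/123 + 2142) = 89*(263554/123) = 23456306/123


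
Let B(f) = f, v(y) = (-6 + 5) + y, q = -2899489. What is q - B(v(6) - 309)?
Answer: -2899185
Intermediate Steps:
v(y) = -1 + y
q - B(v(6) - 309) = -2899489 - ((-1 + 6) - 309) = -2899489 - (5 - 309) = -2899489 - 1*(-304) = -2899489 + 304 = -2899185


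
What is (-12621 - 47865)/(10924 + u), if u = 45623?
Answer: -20162/18849 ≈ -1.0697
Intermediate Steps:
(-12621 - 47865)/(10924 + u) = (-12621 - 47865)/(10924 + 45623) = -60486/56547 = -60486*1/56547 = -20162/18849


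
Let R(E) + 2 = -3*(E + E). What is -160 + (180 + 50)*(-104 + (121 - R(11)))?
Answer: 19390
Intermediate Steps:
R(E) = -2 - 6*E (R(E) = -2 - 3*(E + E) = -2 - 6*E)
-160 + (180 + 50)*(-104 + (121 - R(11))) = -160 + (180 + 50)*(-104 + (121 - (-2 - 6*11))) = -160 + 230*(-104 + (121 - (-2 - 66))) = -160 + 230*(-104 + (121 - 1*(-68))) = -160 + 230*(-104 + (121 + 68)) = -160 + 230*(-104 + 189) = -160 + 230*85 = -160 + 19550 = 19390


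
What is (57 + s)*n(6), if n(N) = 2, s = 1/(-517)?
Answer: 58936/517 ≈ 114.00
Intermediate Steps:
s = -1/517 ≈ -0.0019342
(57 + s)*n(6) = (57 - 1/517)*2 = (29468/517)*2 = 58936/517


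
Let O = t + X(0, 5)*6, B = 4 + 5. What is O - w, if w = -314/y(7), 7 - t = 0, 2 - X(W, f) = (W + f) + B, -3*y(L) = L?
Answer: -1397/7 ≈ -199.57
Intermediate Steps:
B = 9
y(L) = -L/3
X(W, f) = -7 - W - f (X(W, f) = 2 - ((W + f) + 9) = 2 - (9 + W + f) = 2 + (-9 - W - f) = -7 - W - f)
t = 7 (t = 7 - 1*0 = 7 + 0 = 7)
w = 942/7 (w = -314/((-⅓*7)) = -314/(-7/3) = -314*(-3/7) = 942/7 ≈ 134.57)
O = -65 (O = 7 + (-7 - 1*0 - 1*5)*6 = 7 + (-7 + 0 - 5)*6 = 7 - 12*6 = 7 - 72 = -65)
O - w = -65 - 1*942/7 = -65 - 942/7 = -1397/7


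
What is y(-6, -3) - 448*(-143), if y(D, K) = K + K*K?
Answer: 64070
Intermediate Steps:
y(D, K) = K + K**2
y(-6, -3) - 448*(-143) = -3*(1 - 3) - 448*(-143) = -3*(-2) + 64064 = 6 + 64064 = 64070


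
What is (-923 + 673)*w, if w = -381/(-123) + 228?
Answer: -2368750/41 ≈ -57774.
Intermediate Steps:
w = 9475/41 (w = -381*(-1/123) + 228 = 127/41 + 228 = 9475/41 ≈ 231.10)
(-923 + 673)*w = (-923 + 673)*(9475/41) = -250*9475/41 = -2368750/41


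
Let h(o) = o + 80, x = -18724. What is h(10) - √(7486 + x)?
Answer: 90 - I*√11238 ≈ 90.0 - 106.01*I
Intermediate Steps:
h(o) = 80 + o
h(10) - √(7486 + x) = (80 + 10) - √(7486 - 18724) = 90 - √(-11238) = 90 - I*√11238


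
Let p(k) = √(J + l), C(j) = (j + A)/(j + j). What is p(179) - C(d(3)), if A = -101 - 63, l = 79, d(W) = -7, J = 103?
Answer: -171/14 + √182 ≈ 1.2765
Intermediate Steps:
A = -164
C(j) = (-164 + j)/(2*j) (C(j) = (j - 164)/(j + j) = (-164 + j)/((2*j)) = (-164 + j)*(1/(2*j)) = (-164 + j)/(2*j))
p(k) = √182 (p(k) = √(103 + 79) = √182)
p(179) - C(d(3)) = √182 - (-164 - 7)/(2*(-7)) = √182 - (-1)*(-171)/(2*7) = √182 - 1*171/14 = √182 - 171/14 = -171/14 + √182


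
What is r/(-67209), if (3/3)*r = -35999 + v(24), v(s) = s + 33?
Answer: 35942/67209 ≈ 0.53478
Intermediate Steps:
v(s) = 33 + s
r = -35942 (r = -35999 + (33 + 24) = -35999 + 57 = -35942)
r/(-67209) = -35942/(-67209) = -35942*(-1/67209) = 35942/67209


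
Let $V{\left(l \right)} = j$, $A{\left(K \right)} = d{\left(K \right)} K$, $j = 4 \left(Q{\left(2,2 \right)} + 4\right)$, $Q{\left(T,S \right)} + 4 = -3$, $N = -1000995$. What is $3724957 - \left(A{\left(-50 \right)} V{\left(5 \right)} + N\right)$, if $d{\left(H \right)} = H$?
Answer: $4755952$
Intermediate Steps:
$Q{\left(T,S \right)} = -7$ ($Q{\left(T,S \right)} = -4 - 3 = -7$)
$j = -12$ ($j = 4 \left(-7 + 4\right) = 4 \left(-3\right) = -12$)
$A{\left(K \right)} = K^{2}$ ($A{\left(K \right)} = K K = K^{2}$)
$V{\left(l \right)} = -12$
$3724957 - \left(A{\left(-50 \right)} V{\left(5 \right)} + N\right) = 3724957 - \left(\left(-50\right)^{2} \left(-12\right) - 1000995\right) = 3724957 - \left(2500 \left(-12\right) - 1000995\right) = 3724957 - \left(-30000 - 1000995\right) = 3724957 - -1030995 = 3724957 + 1030995 = 4755952$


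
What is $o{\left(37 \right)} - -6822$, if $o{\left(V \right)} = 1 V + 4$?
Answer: $6863$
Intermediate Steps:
$o{\left(V \right)} = 4 + V$ ($o{\left(V \right)} = V + 4 = 4 + V$)
$o{\left(37 \right)} - -6822 = \left(4 + 37\right) - -6822 = 41 + 6822 = 6863$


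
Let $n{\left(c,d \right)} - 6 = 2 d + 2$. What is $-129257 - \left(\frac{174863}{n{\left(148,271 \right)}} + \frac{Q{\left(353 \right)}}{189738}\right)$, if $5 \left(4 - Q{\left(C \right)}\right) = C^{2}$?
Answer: $- \frac{3380473754351}{26088975} \approx -1.2957 \cdot 10^{5}$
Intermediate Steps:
$n{\left(c,d \right)} = 8 + 2 d$ ($n{\left(c,d \right)} = 6 + \left(2 d + 2\right) = 6 + \left(2 + 2 d\right) = 8 + 2 d$)
$Q{\left(C \right)} = 4 - \frac{C^{2}}{5}$
$-129257 - \left(\frac{174863}{n{\left(148,271 \right)}} + \frac{Q{\left(353 \right)}}{189738}\right) = -129257 - \left(\frac{174863}{8 + 2 \cdot 271} + \frac{4 - \frac{353^{2}}{5}}{189738}\right) = -129257 - \left(\frac{174863}{8 + 542} + \left(4 - \frac{124609}{5}\right) \frac{1}{189738}\right) = -129257 - \left(\frac{174863}{550} + \left(4 - \frac{124609}{5}\right) \frac{1}{189738}\right) = -129257 - \left(174863 \cdot \frac{1}{550} - \frac{124589}{948690}\right) = -129257 - \left(\frac{174863}{550} - \frac{124589}{948690}\right) = -129257 - \frac{8291112776}{26088975} = - \frac{3380473754351}{26088975}$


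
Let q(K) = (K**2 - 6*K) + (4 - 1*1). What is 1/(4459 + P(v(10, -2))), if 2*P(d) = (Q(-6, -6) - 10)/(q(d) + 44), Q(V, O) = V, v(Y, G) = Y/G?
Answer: 51/227405 ≈ 0.00022427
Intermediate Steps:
q(K) = 3 + K**2 - 6*K (q(K) = (K**2 - 6*K) + (4 - 1) = (K**2 - 6*K) + 3 = 3 + K**2 - 6*K)
P(d) = -8/(47 + d**2 - 6*d) (P(d) = ((-6 - 10)/((3 + d**2 - 6*d) + 44))/2 = (-16/(47 + d**2 - 6*d))/2 = -8/(47 + d**2 - 6*d))
1/(4459 + P(v(10, -2))) = 1/(4459 - 8/(47 + (10/(-2))**2 - 60/(-2))) = 1/(4459 - 8/(47 + (10*(-1/2))**2 - 60*(-1)/2)) = 1/(4459 - 8/(47 + (-5)**2 - 6*(-5))) = 1/(4459 - 8/(47 + 25 + 30)) = 1/(4459 - 8/102) = 1/(4459 - 8*1/102) = 1/(4459 - 4/51) = 1/(227405/51) = 51/227405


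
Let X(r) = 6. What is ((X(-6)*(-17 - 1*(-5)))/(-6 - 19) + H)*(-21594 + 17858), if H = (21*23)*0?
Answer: -268992/25 ≈ -10760.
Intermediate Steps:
H = 0 (H = 483*0 = 0)
((X(-6)*(-17 - 1*(-5)))/(-6 - 19) + H)*(-21594 + 17858) = ((6*(-17 - 1*(-5)))/(-6 - 19) + 0)*(-21594 + 17858) = ((6*(-17 + 5))/(-25) + 0)*(-3736) = ((6*(-12))*(-1/25) + 0)*(-3736) = (-72*(-1/25) + 0)*(-3736) = (72/25 + 0)*(-3736) = (72/25)*(-3736) = -268992/25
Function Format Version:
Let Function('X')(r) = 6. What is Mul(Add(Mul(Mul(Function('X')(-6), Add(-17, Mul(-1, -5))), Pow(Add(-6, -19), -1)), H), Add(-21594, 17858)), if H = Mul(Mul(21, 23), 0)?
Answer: Rational(-268992, 25) ≈ -10760.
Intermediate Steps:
H = 0 (H = Mul(483, 0) = 0)
Mul(Add(Mul(Mul(Function('X')(-6), Add(-17, Mul(-1, -5))), Pow(Add(-6, -19), -1)), H), Add(-21594, 17858)) = Mul(Add(Mul(Mul(6, Add(-17, Mul(-1, -5))), Pow(Add(-6, -19), -1)), 0), Add(-21594, 17858)) = Mul(Add(Mul(Mul(6, Add(-17, 5)), Pow(-25, -1)), 0), -3736) = Mul(Add(Mul(Mul(6, -12), Rational(-1, 25)), 0), -3736) = Mul(Add(Mul(-72, Rational(-1, 25)), 0), -3736) = Mul(Add(Rational(72, 25), 0), -3736) = Mul(Rational(72, 25), -3736) = Rational(-268992, 25)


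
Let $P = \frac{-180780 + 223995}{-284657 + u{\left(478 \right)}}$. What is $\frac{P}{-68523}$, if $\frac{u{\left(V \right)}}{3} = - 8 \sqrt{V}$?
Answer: $\frac{4100484085}{1850790979543961} - \frac{345720 \sqrt{478}}{1850790979543961} \approx 2.2114 \cdot 10^{-6}$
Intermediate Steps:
$u{\left(V \right)} = - 24 \sqrt{V}$ ($u{\left(V \right)} = 3 \left(- 8 \sqrt{V}\right) = - 24 \sqrt{V}$)
$P = \frac{43215}{-284657 - 24 \sqrt{478}}$ ($P = \frac{-180780 + 223995}{-284657 - 24 \sqrt{478}} = \frac{43215}{-284657 - 24 \sqrt{478}} \approx -0.15154$)
$\frac{P}{-68523} = \frac{- \frac{12301452255}{81029332321} + \frac{1037160 \sqrt{478}}{81029332321}}{-68523} = \left(- \frac{12301452255}{81029332321} + \frac{1037160 \sqrt{478}}{81029332321}\right) \left(- \frac{1}{68523}\right) = \frac{4100484085}{1850790979543961} - \frac{345720 \sqrt{478}}{1850790979543961}$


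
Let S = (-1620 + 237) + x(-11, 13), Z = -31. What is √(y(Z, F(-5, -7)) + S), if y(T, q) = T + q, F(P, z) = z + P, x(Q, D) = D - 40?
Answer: I*√1453 ≈ 38.118*I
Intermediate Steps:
x(Q, D) = -40 + D
F(P, z) = P + z
S = -1410 (S = (-1620 + 237) + (-40 + 13) = -1383 - 27 = -1410)
√(y(Z, F(-5, -7)) + S) = √((-31 + (-5 - 7)) - 1410) = √((-31 - 12) - 1410) = √(-43 - 1410) = √(-1453) = I*√1453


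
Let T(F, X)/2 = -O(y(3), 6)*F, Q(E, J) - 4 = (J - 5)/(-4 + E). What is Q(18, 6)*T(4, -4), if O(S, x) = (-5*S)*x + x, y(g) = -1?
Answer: -8208/7 ≈ -1172.6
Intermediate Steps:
O(S, x) = x - 5*S*x (O(S, x) = -5*S*x + x = x - 5*S*x)
Q(E, J) = 4 + (-5 + J)/(-4 + E) (Q(E, J) = 4 + (J - 5)/(-4 + E) = 4 + (-5 + J)/(-4 + E))
T(F, X) = -72*F (T(F, X) = 2*(-6*(1 - 5*(-1))*F) = 2*(-6*(1 + 5)*F) = 2*(-6*6*F) = 2*(-36*F) = -72*F)
Q(18, 6)*T(4, -4) = ((-21 + 6 + 4*18)/(-4 + 18))*(-72*4) = ((-21 + 6 + 72)/14)*(-288) = ((1/14)*57)*(-288) = (57/14)*(-288) = -8208/7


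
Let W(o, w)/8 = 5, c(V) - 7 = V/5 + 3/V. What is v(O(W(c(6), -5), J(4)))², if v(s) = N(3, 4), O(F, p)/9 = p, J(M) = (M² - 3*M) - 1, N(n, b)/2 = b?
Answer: 64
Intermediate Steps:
N(n, b) = 2*b
c(V) = 7 + 3/V + V/5 (c(V) = 7 + (V/5 + 3/V) = 7 + (3/V + V/5) = 7 + 3/V + V/5)
J(M) = -1 + M² - 3*M
W(o, w) = 40 (W(o, w) = 8*5 = 40)
O(F, p) = 9*p
v(s) = 8 (v(s) = 2*4 = 8)
v(O(W(c(6), -5), J(4)))² = 8² = 64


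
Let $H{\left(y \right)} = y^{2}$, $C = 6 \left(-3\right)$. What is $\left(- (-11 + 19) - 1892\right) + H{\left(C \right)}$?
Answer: $-1576$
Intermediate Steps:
$C = -18$
$\left(- (-11 + 19) - 1892\right) + H{\left(C \right)} = \left(- (-11 + 19) - 1892\right) + \left(-18\right)^{2} = \left(\left(-1\right) 8 - 1892\right) + 324 = \left(-8 - 1892\right) + 324 = -1900 + 324 = -1576$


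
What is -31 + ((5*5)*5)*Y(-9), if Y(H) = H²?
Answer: 10094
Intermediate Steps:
-31 + ((5*5)*5)*Y(-9) = -31 + ((5*5)*5)*(-9)² = -31 + (25*5)*81 = -31 + 125*81 = -31 + 10125 = 10094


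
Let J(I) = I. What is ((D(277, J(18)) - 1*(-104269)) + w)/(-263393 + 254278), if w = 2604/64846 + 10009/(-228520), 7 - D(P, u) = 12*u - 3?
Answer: -771034371000713/67535805595400 ≈ -11.417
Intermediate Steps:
D(P, u) = 10 - 12*u (D(P, u) = 7 - (12*u - 3) = 7 - (-3 + 12*u) = 7 + (3 - 12*u) = 10 - 12*u)
w = -26988767/7409303960 (w = 2604*(1/64846) + 10009*(-1/228520) = 1302/32423 - 10009/228520 = -26988767/7409303960 ≈ -0.0036426)
((D(277, J(18)) - 1*(-104269)) + w)/(-263393 + 254278) = (((10 - 12*18) - 1*(-104269)) - 26988767/7409303960)/(-263393 + 254278) = (((10 - 216) + 104269) - 26988767/7409303960)/(-9115) = ((-206 + 104269) - 26988767/7409303960)*(-1/9115) = (104063 - 26988767/7409303960)*(-1/9115) = (771034371000713/7409303960)*(-1/9115) = -771034371000713/67535805595400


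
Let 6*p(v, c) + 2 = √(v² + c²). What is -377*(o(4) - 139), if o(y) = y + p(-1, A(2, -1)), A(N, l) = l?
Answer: 153062/3 - 377*√2/6 ≈ 50932.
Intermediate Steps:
p(v, c) = -⅓ + √(c² + v²)/6 (p(v, c) = -⅓ + √(v² + c²)/6 = -⅓ + √(c² + v²)/6)
o(y) = -⅓ + y + √2/6 (o(y) = y + (-⅓ + √((-1)² + (-1)²)/6) = y + (-⅓ + √(1 + 1)/6) = y + (-⅓ + √2/6) = -⅓ + y + √2/6)
-377*(o(4) - 139) = -377*((-⅓ + 4 + √2/6) - 139) = -377*((11/3 + √2/6) - 139) = -377*(-406/3 + √2/6) = 153062/3 - 377*√2/6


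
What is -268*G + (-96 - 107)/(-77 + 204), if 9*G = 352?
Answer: -11982499/1143 ≈ -10483.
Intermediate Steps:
G = 352/9 (G = (⅑)*352 = 352/9 ≈ 39.111)
-268*G + (-96 - 107)/(-77 + 204) = -268*352/9 + (-96 - 107)/(-77 + 204) = -94336/9 - 203/127 = -11982499/1143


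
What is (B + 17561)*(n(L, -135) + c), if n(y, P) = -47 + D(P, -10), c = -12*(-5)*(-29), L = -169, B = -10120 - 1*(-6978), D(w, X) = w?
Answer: -27713318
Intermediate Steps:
B = -3142 (B = -10120 + 6978 = -3142)
c = -1740 (c = 60*(-29) = -1740)
n(y, P) = -47 + P
(B + 17561)*(n(L, -135) + c) = (-3142 + 17561)*((-47 - 135) - 1740) = 14419*(-182 - 1740) = 14419*(-1922) = -27713318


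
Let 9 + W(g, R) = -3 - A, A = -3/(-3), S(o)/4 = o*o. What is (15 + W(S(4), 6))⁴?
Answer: 16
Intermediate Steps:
S(o) = 4*o² (S(o) = 4*(o*o) = 4*o²)
A = 1 (A = -3*(-⅓) = 1)
W(g, R) = -13 (W(g, R) = -9 + (-3 - 1*1) = -9 + (-3 - 1) = -9 - 4 = -13)
(15 + W(S(4), 6))⁴ = (15 - 13)⁴ = 2⁴ = 16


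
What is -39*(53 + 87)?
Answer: -5460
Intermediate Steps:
-39*(53 + 87) = -39*140 = -5460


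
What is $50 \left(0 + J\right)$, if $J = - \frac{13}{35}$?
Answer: $- \frac{130}{7} \approx -18.571$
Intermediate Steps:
$J = - \frac{13}{35}$ ($J = \left(-13\right) \frac{1}{35} = - \frac{13}{35} \approx -0.37143$)
$50 \left(0 + J\right) = 50 \left(0 - \frac{13}{35}\right) = 50 \left(- \frac{13}{35}\right) = - \frac{130}{7}$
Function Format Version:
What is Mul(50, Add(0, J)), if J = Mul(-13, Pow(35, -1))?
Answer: Rational(-130, 7) ≈ -18.571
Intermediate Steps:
J = Rational(-13, 35) (J = Mul(-13, Rational(1, 35)) = Rational(-13, 35) ≈ -0.37143)
Mul(50, Add(0, J)) = Mul(50, Add(0, Rational(-13, 35))) = Mul(50, Rational(-13, 35)) = Rational(-130, 7)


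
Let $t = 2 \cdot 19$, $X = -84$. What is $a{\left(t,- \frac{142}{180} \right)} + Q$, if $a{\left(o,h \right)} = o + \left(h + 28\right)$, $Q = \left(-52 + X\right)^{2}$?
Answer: $\frac{1670509}{90} \approx 18561.0$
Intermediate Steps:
$t = 38$
$Q = 18496$ ($Q = \left(-52 - 84\right)^{2} = \left(-136\right)^{2} = 18496$)
$a{\left(o,h \right)} = 28 + h + o$ ($a{\left(o,h \right)} = o + \left(28 + h\right) = 28 + h + o$)
$a{\left(t,- \frac{142}{180} \right)} + Q = \left(28 - \frac{142}{180} + 38\right) + 18496 = \left(28 - \frac{71}{90} + 38\right) + 18496 = \frac{5869}{90} + 18496 = \frac{1670509}{90}$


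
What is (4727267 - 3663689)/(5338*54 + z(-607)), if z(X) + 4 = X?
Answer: 1063578/287641 ≈ 3.6976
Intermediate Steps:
z(X) = -4 + X
(4727267 - 3663689)/(5338*54 + z(-607)) = (4727267 - 3663689)/(5338*54 + (-4 - 607)) = 1063578/(288252 - 611) = 1063578/287641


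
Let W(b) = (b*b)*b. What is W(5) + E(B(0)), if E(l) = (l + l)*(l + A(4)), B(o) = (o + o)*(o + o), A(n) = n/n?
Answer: 125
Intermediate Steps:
A(n) = 1
W(b) = b³ (W(b) = b²*b = b³)
B(o) = 4*o² (B(o) = (2*o)*(2*o) = 4*o²)
E(l) = 2*l*(1 + l) (E(l) = (l + l)*(l + 1) = (2*l)*(1 + l) = 2*l*(1 + l))
W(5) + E(B(0)) = 5³ + 2*(4*0²)*(1 + 4*0²) = 125 + 2*(4*0)*(1 + 4*0) = 125 + 2*0*(1 + 0) = 125 + 2*0*1 = 125 + 0 = 125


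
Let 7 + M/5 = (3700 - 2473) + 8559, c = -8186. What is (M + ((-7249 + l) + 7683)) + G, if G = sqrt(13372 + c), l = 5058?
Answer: 54387 + sqrt(5186) ≈ 54459.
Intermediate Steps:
M = 48895 (M = -35 + 5*((3700 - 2473) + 8559) = -35 + 5*(1227 + 8559) = -35 + 5*9786 = -35 + 48930 = 48895)
G = sqrt(5186) (G = sqrt(13372 - 8186) = sqrt(5186) ≈ 72.014)
(M + ((-7249 + l) + 7683)) + G = (48895 + ((-7249 + 5058) + 7683)) + sqrt(5186) = (48895 + (-2191 + 7683)) + sqrt(5186) = (48895 + 5492) + sqrt(5186) = 54387 + sqrt(5186)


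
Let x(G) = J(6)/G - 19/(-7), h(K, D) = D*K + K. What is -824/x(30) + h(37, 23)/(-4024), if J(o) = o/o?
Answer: -87103167/290231 ≈ -300.12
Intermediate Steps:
J(o) = 1
h(K, D) = K + D*K
x(G) = 19/7 + 1/G (x(G) = 1/G - 19/(-7) = 1/G - 19*(-1/7) = 1/G + 19/7 = 19/7 + 1/G)
-824/x(30) + h(37, 23)/(-4024) = -824/(19/7 + 1/30) + (37*(1 + 23))/(-4024) = -824/(19/7 + 1/30) + (37*24)*(-1/4024) = -824/577/210 + 888*(-1/4024) = -824*210/577 - 111/503 = -173040/577 - 111/503 = -87103167/290231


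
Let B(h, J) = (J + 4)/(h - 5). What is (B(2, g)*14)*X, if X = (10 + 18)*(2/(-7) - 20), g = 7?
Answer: 87472/3 ≈ 29157.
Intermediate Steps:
B(h, J) = (4 + J)/(-5 + h)
X = -568 (X = 28*(2*(-1/7) - 20) = 28*(-2/7 - 20) = 28*(-142/7) = -568)
(B(2, g)*14)*X = (((4 + 7)/(-5 + 2))*14)*(-568) = ((11/(-3))*14)*(-568) = (-1/3*11*14)*(-568) = -11/3*14*(-568) = -154/3*(-568) = 87472/3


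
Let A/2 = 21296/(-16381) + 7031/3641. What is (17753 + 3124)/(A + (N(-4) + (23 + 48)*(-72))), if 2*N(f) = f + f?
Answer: -415057174939/101686482162 ≈ -4.0817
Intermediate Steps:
N(f) = f (N(f) = (f + f)/2 = (2*f)/2 = f)
A = 75272150/59643221 (A = 2*(21296/(-16381) + 7031/3641) = 2*(21296*(-1/16381) + 7031*(1/3641)) = 2*(-21296/16381 + 7031/3641) = 2*(37636075/59643221) = 75272150/59643221 ≈ 1.2620)
(17753 + 3124)/(A + (N(-4) + (23 + 48)*(-72))) = (17753 + 3124)/(75272150/59643221 + (-4 + (23 + 48)*(-72))) = 20877/(75272150/59643221 + (-4 + 71*(-72))) = 20877/(75272150/59643221 + (-4 - 5112)) = 20877/(75272150/59643221 - 5116) = 20877/(-305059446486/59643221) = 20877*(-59643221/305059446486) = -415057174939/101686482162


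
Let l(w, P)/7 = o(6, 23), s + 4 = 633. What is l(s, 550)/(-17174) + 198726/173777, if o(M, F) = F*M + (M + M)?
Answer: 1615227237/1492223099 ≈ 1.0824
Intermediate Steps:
s = 629 (s = -4 + 633 = 629)
o(M, F) = 2*M + F*M (o(M, F) = F*M + 2*M = 2*M + F*M)
l(w, P) = 1050 (l(w, P) = 7*(6*(2 + 23)) = 7*(6*25) = 7*150 = 1050)
l(s, 550)/(-17174) + 198726/173777 = 1050/(-17174) + 198726/173777 = 1050*(-1/17174) + 198726*(1/173777) = -525/8587 + 198726/173777 = 1615227237/1492223099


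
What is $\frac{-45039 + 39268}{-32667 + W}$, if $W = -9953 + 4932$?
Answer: $\frac{5771}{37688} \approx 0.15313$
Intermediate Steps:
$W = -5021$
$\frac{-45039 + 39268}{-32667 + W} = \frac{-45039 + 39268}{-32667 - 5021} = - \frac{5771}{-37688} = \left(-5771\right) \left(- \frac{1}{37688}\right) = \frac{5771}{37688}$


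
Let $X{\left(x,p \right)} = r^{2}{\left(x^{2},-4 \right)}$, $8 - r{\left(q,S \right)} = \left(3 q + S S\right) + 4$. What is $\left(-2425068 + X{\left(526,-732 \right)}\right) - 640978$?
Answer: $688963335554$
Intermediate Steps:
$r{\left(q,S \right)} = 4 - S^{2} - 3 q$ ($r{\left(q,S \right)} = 8 - \left(\left(3 q + S S\right) + 4\right) = 8 - \left(\left(3 q + S^{2}\right) + 4\right) = 8 - \left(\left(S^{2} + 3 q\right) + 4\right) = 8 - \left(4 + S^{2} + 3 q\right) = 4 - S^{2} - 3 q$)
$X{\left(x,p \right)} = \left(-12 - 3 x^{2}\right)^{2}$ ($X{\left(x,p \right)} = \left(4 - \left(-4\right)^{2} - 3 x^{2}\right)^{2} = \left(4 - 16 - 3 x^{2}\right)^{2} = \left(-12 - 3 x^{2}\right)^{2}$)
$\left(-2425068 + X{\left(526,-732 \right)}\right) - 640978 = \left(-2425068 + 9 \left(4 + 526^{2}\right)^{2}\right) - 640978 = \left(-2425068 + 9 \left(4 + 276676\right)^{2}\right) - 640978 = \left(-2425068 + 9 \cdot 276680^{2}\right) - 640978 = \left(-2425068 + 9 \cdot 76551822400\right) - 640978 = \left(-2425068 + 688966401600\right) - 640978 = 688963976532 - 640978 = 688963335554$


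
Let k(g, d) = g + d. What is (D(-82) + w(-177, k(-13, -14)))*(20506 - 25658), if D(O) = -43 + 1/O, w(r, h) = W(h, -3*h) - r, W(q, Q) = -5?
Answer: -27246352/41 ≈ -6.6455e+5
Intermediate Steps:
k(g, d) = d + g
w(r, h) = -5 - r
(D(-82) + w(-177, k(-13, -14)))*(20506 - 25658) = ((-43 + 1/(-82)) + (-5 - 1*(-177)))*(20506 - 25658) = ((-43 - 1/82) + (-5 + 177))*(-5152) = (-3527/82 + 172)*(-5152) = (10577/82)*(-5152) = -27246352/41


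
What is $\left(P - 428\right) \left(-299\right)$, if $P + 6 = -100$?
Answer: $159666$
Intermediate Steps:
$P = -106$ ($P = -6 - 100 = -106$)
$\left(P - 428\right) \left(-299\right) = \left(-106 - 428\right) \left(-299\right) = \left(-534\right) \left(-299\right) = 159666$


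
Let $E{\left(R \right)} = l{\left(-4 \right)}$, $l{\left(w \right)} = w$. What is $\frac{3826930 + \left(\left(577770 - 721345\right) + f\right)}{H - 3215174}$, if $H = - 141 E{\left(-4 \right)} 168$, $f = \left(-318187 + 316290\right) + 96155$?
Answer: $- \frac{3777613}{3120422} \approx -1.2106$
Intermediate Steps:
$E{\left(R \right)} = -4$
$f = 94258$ ($f = -1897 + 96155 = 94258$)
$H = 94752$ ($H = \left(-141\right) \left(-4\right) 168 = 564 \cdot 168 = 94752$)
$\frac{3826930 + \left(\left(577770 - 721345\right) + f\right)}{H - 3215174} = \frac{3826930 + \left(\left(577770 - 721345\right) + 94258\right)}{94752 - 3215174} = \frac{3826930 + \left(-143575 + 94258\right)}{-3120422} = \left(3826930 - 49317\right) \left(- \frac{1}{3120422}\right) = 3777613 \left(- \frac{1}{3120422}\right) = - \frac{3777613}{3120422}$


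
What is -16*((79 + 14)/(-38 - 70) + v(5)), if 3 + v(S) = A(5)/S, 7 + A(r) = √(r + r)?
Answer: 3788/45 - 16*√10/5 ≈ 74.058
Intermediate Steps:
A(r) = -7 + √2*√r (A(r) = -7 + √(r + r) = -7 + √(2*r) = -7 + √2*√r)
v(S) = -3 + (-7 + √10)/S (v(S) = -3 + (-7 + √2*√5)/S = -3 + (-7 + √10)/S)
-16*((79 + 14)/(-38 - 70) + v(5)) = -16*((79 + 14)/(-38 - 70) + (-7 + √10 - 3*5)/5) = -16*(93/(-108) + (-7 + √10 - 15)/5) = -16*(93*(-1/108) + (-22 + √10)/5) = -16*(-31/36 + (-22/5 + √10/5)) = -16*(-947/180 + √10/5) = 3788/45 - 16*√10/5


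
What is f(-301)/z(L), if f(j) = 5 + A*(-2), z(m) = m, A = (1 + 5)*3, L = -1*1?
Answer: 31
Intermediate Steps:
L = -1
A = 18 (A = 6*3 = 18)
f(j) = -31 (f(j) = 5 + 18*(-2) = 5 - 36 = -31)
f(-301)/z(L) = -31/(-1) = -31*(-1) = 31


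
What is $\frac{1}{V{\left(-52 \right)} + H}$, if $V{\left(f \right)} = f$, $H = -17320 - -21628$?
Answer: $\frac{1}{4256} \approx 0.00023496$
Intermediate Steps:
$H = 4308$ ($H = -17320 + 21628 = 4308$)
$\frac{1}{V{\left(-52 \right)} + H} = \frac{1}{-52 + 4308} = \frac{1}{4256}$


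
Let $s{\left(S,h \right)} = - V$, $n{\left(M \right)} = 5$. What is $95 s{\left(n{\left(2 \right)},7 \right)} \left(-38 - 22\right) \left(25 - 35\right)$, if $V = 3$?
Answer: $-171000$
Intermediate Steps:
$s{\left(S,h \right)} = -3$ ($s{\left(S,h \right)} = \left(-1\right) 3 = -3$)
$95 s{\left(n{\left(2 \right)},7 \right)} \left(-38 - 22\right) \left(25 - 35\right) = 95 \left(-3\right) \left(-38 - 22\right) \left(25 - 35\right) = - 285 \left(- 60 \left(25 - 35\right)\right) = - 285 \left(\left(-60\right) \left(-10\right)\right) = \left(-285\right) 600 = -171000$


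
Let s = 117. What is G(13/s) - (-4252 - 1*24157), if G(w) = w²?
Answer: 2301130/81 ≈ 28409.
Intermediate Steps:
G(13/s) - (-4252 - 1*24157) = (13/117)² - (-4252 - 1*24157) = (13*(1/117))² - (-4252 - 24157) = (⅑)² - 1*(-28409) = 1/81 + 28409 = 2301130/81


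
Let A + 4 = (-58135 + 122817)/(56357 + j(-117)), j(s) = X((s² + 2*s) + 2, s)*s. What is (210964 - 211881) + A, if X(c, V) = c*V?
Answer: -84855948074/92134615 ≈ -921.00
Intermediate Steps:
X(c, V) = V*c
j(s) = s²*(2 + s² + 2*s) (j(s) = (s*((s² + 2*s) + 2))*s = (s*(2 + s² + 2*s))*s = s²*(2 + s² + 2*s))
A = -368506119/92134615 (A = -4 + (-58135 + 122817)/(56357 + (-117)²*(2 + (-117)² + 2*(-117))) = -4 + 64682/(56357 + 13689*(2 + 13689 - 234)) = -4 + 64682/(56357 + 13689*13457) = -4 + 64682/(56357 + 184212873) = -4 + 64682/184269230 = -4 + 64682*(1/184269230) = -4 + 32341/92134615 = -368506119/92134615 ≈ -3.9996)
(210964 - 211881) + A = (210964 - 211881) - 368506119/92134615 = -917 - 368506119/92134615 = -84855948074/92134615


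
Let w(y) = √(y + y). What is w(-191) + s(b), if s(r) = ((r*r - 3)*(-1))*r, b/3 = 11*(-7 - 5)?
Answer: 62097948 + I*√382 ≈ 6.2098e+7 + 19.545*I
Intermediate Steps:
b = -396 (b = 3*(11*(-7 - 5)) = 3*(11*(-12)) = 3*(-132) = -396)
s(r) = r*(3 - r²) (s(r) = ((r² - 3)*(-1))*r = ((-3 + r²)*(-1))*r = (3 - r²)*r = r*(3 - r²))
w(y) = √2*√y (w(y) = √(2*y) = √2*√y)
w(-191) + s(b) = √2*√(-191) - 396*(3 - 1*(-396)²) = √2*(I*√191) - 396*(3 - 1*156816) = I*√382 - 396*(3 - 156816) = I*√382 - 396*(-156813) = I*√382 + 62097948 = 62097948 + I*√382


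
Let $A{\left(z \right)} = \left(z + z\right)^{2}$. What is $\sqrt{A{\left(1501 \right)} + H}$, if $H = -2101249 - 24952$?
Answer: $\sqrt{6885803} \approx 2624.1$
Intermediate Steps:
$H = -2126201$
$A{\left(z \right)} = 4 z^{2}$ ($A{\left(z \right)} = \left(2 z\right)^{2} = 4 z^{2}$)
$\sqrt{A{\left(1501 \right)} + H} = \sqrt{4 \cdot 1501^{2} - 2126201} = \sqrt{4 \cdot 2253001 - 2126201} = \sqrt{9012004 - 2126201} = \sqrt{6885803}$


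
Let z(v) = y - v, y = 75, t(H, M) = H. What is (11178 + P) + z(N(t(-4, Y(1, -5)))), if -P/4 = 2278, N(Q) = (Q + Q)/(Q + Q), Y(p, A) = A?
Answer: 2140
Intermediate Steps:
N(Q) = 1 (N(Q) = (2*Q)/((2*Q)) = (2*Q)*(1/(2*Q)) = 1)
z(v) = 75 - v
P = -9112 (P = -4*2278 = -9112)
(11178 + P) + z(N(t(-4, Y(1, -5)))) = (11178 - 9112) + (75 - 1*1) = 2066 + (75 - 1) = 2066 + 74 = 2140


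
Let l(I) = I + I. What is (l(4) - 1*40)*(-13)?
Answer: 416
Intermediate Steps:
l(I) = 2*I
(l(4) - 1*40)*(-13) = (2*4 - 1*40)*(-13) = (8 - 40)*(-13) = -32*(-13) = 416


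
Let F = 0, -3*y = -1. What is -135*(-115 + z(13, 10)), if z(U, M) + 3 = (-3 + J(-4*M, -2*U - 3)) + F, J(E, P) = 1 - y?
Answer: 16245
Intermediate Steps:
y = ⅓ (y = -⅓*(-1) = ⅓ ≈ 0.33333)
J(E, P) = ⅔ (J(E, P) = 1 - 1*⅓ = 1 - ⅓ = ⅔)
z(U, M) = -16/3 (z(U, M) = -3 + ((-3 + ⅔) + 0) = -3 + (-7/3 + 0) = -3 - 7/3 = -16/3)
-135*(-115 + z(13, 10)) = -135*(-115 - 16/3) = -135*(-361/3) = 16245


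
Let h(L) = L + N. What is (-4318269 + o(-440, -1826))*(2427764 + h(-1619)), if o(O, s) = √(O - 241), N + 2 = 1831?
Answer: -10484644857006 + 2427974*I*√681 ≈ -1.0485e+13 + 6.336e+7*I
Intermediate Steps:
N = 1829 (N = -2 + 1831 = 1829)
o(O, s) = √(-241 + O)
h(L) = 1829 + L (h(L) = L + 1829 = 1829 + L)
(-4318269 + o(-440, -1826))*(2427764 + h(-1619)) = (-4318269 + √(-241 - 440))*(2427764 + (1829 - 1619)) = (-4318269 + √(-681))*(2427764 + 210) = (-4318269 + I*√681)*2427974 = -10484644857006 + 2427974*I*√681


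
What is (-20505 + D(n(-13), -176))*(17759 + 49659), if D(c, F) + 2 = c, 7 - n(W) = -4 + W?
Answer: -1380922894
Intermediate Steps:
n(W) = 11 - W (n(W) = 7 - (-4 + W) = 7 + (4 - W) = 11 - W)
D(c, F) = -2 + c
(-20505 + D(n(-13), -176))*(17759 + 49659) = (-20505 + (-2 + (11 - 1*(-13))))*(17759 + 49659) = (-20505 + (-2 + (11 + 13)))*67418 = (-20505 + (-2 + 24))*67418 = (-20505 + 22)*67418 = -20483*67418 = -1380922894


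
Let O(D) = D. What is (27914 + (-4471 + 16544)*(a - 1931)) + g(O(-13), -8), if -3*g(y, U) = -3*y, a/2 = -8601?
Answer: -230964808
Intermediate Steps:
a = -17202 (a = 2*(-8601) = -17202)
g(y, U) = y (g(y, U) = -(-1)*y = y)
(27914 + (-4471 + 16544)*(a - 1931)) + g(O(-13), -8) = (27914 + (-4471 + 16544)*(-17202 - 1931)) - 13 = (27914 + 12073*(-19133)) - 13 = (27914 - 230992709) - 13 = -230964795 - 13 = -230964808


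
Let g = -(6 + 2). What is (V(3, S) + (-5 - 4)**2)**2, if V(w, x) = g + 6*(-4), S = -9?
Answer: 2401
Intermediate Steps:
g = -8 (g = -1*8 = -8)
V(w, x) = -32 (V(w, x) = -8 + 6*(-4) = -8 - 24 = -32)
(V(3, S) + (-5 - 4)**2)**2 = (-32 + (-5 - 4)**2)**2 = (-32 + (-9)**2)**2 = (-32 + 81)**2 = 49**2 = 2401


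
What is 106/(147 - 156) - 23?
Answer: -313/9 ≈ -34.778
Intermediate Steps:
106/(147 - 156) - 23 = 106/(-9) - 23 = 106*(-⅑) - 23 = -106/9 - 23 = -313/9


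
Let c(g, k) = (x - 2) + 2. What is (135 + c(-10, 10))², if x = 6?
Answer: 19881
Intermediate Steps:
c(g, k) = 6 (c(g, k) = (6 - 2) + 2 = 4 + 2 = 6)
(135 + c(-10, 10))² = (135 + 6)² = 141² = 19881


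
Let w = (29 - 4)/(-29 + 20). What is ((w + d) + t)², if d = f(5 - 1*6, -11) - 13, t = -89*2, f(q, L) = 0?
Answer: 3041536/81 ≈ 37550.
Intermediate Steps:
t = -178
d = -13 (d = 0 - 13 = -13)
w = -25/9 (w = 25/(-9) = 25*(-⅑) = -25/9 ≈ -2.7778)
((w + d) + t)² = ((-25/9 - 13) - 178)² = (-142/9 - 178)² = (-1744/9)² = 3041536/81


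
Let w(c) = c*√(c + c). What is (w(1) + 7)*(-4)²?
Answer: 112 + 16*√2 ≈ 134.63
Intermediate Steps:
w(c) = √2*c^(3/2) (w(c) = c*√(2*c) = c*(√2*√c) = √2*c^(3/2))
(w(1) + 7)*(-4)² = (√2*1^(3/2) + 7)*(-4)² = (√2*1 + 7)*16 = (√2 + 7)*16 = (7 + √2)*16 = 112 + 16*√2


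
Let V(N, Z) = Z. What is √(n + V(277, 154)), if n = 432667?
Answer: √432821 ≈ 657.89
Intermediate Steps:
√(n + V(277, 154)) = √(432667 + 154) = √432821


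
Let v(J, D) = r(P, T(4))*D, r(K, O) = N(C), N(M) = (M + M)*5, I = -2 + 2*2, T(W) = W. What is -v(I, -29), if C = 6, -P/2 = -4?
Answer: 1740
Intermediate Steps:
P = 8 (P = -2*(-4) = 8)
I = 2 (I = -2 + 4 = 2)
N(M) = 10*M (N(M) = (2*M)*5 = 10*M)
r(K, O) = 60 (r(K, O) = 10*6 = 60)
v(J, D) = 60*D
-v(I, -29) = -60*(-29) = -1*(-1740) = 1740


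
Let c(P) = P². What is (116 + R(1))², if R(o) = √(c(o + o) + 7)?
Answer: (116 + √11)² ≈ 14236.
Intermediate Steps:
R(o) = √(7 + 4*o²) (R(o) = √((o + o)² + 7) = √((2*o)² + 7) = √(4*o² + 7) = √(7 + 4*o²))
(116 + R(1))² = (116 + √(7 + 4*1²))² = (116 + √(7 + 4*1))² = (116 + √(7 + 4))² = (116 + √11)²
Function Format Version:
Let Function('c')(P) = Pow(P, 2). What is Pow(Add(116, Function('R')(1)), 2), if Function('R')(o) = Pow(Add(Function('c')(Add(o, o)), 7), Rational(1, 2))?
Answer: Pow(Add(116, Pow(11, Rational(1, 2))), 2) ≈ 14236.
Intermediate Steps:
Function('R')(o) = Pow(Add(7, Mul(4, Pow(o, 2))), Rational(1, 2)) (Function('R')(o) = Pow(Add(Pow(Add(o, o), 2), 7), Rational(1, 2)) = Pow(Add(Pow(Mul(2, o), 2), 7), Rational(1, 2)) = Pow(Add(Mul(4, Pow(o, 2)), 7), Rational(1, 2)) = Pow(Add(7, Mul(4, Pow(o, 2))), Rational(1, 2)))
Pow(Add(116, Function('R')(1)), 2) = Pow(Add(116, Pow(Add(7, Mul(4, Pow(1, 2))), Rational(1, 2))), 2) = Pow(Add(116, Pow(Add(7, Mul(4, 1)), Rational(1, 2))), 2) = Pow(Add(116, Pow(Add(7, 4), Rational(1, 2))), 2) = Pow(Add(116, Pow(11, Rational(1, 2))), 2)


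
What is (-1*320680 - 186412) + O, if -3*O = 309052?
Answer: -1830328/3 ≈ -6.1011e+5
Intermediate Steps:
O = -309052/3 (O = -⅓*309052 = -309052/3 ≈ -1.0302e+5)
(-1*320680 - 186412) + O = (-1*320680 - 186412) - 309052/3 = (-320680 - 186412) - 309052/3 = -507092 - 309052/3 = -1830328/3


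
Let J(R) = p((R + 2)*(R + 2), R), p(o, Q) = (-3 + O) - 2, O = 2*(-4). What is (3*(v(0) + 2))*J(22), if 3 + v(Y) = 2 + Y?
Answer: -39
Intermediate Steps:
O = -8
p(o, Q) = -13 (p(o, Q) = (-3 - 8) - 2 = -11 - 2 = -13)
v(Y) = -1 + Y (v(Y) = -3 + (2 + Y) = -1 + Y)
J(R) = -13
(3*(v(0) + 2))*J(22) = (3*((-1 + 0) + 2))*(-13) = (3*(-1 + 2))*(-13) = (3*1)*(-13) = 3*(-13) = -39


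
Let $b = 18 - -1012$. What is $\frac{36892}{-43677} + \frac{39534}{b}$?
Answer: $\frac{36711473}{977985} \approx 37.538$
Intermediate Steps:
$b = 1030$ ($b = 18 + 1012 = 1030$)
$\frac{36892}{-43677} + \frac{39534}{b} = \frac{36892}{-43677} + \frac{39534}{1030} = 36892 \left(- \frac{1}{43677}\right) + 39534 \cdot \frac{1}{1030} = - \frac{1604}{1899} + \frac{19767}{515} = \frac{36711473}{977985}$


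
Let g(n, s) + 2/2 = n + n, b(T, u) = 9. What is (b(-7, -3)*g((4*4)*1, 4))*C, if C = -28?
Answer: -7812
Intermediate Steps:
g(n, s) = -1 + 2*n (g(n, s) = -1 + (n + n) = -1 + 2*n)
(b(-7, -3)*g((4*4)*1, 4))*C = (9*(-1 + 2*((4*4)*1)))*(-28) = (9*(-1 + 2*(16*1)))*(-28) = (9*(-1 + 2*16))*(-28) = (9*(-1 + 32))*(-28) = (9*31)*(-28) = 279*(-28) = -7812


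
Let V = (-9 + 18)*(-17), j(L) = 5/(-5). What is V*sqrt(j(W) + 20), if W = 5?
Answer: -153*sqrt(19) ≈ -666.91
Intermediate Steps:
j(L) = -1 (j(L) = -1/5*5 = -1)
V = -153 (V = 9*(-17) = -153)
V*sqrt(j(W) + 20) = -153*sqrt(-1 + 20) = -153*sqrt(19)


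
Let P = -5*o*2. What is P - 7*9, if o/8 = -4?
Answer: 257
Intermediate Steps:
o = -32 (o = 8*(-4) = -32)
P = 320 (P = -5*(-32)*2 = 160*2 = 320)
P - 7*9 = 320 - 7*9 = 320 - 63 = 257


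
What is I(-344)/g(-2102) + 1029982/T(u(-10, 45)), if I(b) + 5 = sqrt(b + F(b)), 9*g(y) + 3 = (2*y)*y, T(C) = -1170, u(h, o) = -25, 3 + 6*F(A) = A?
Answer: -910175014016/1033906185 + 3*I*sqrt(14466)/17673610 ≈ -880.33 + 2.0416e-5*I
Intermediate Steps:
F(A) = -1/2 + A/6
g(y) = -1/3 + 2*y**2/9 (g(y) = -1/3 + ((2*y)*y)/9 = -1/3 + (2*y**2)/9 = -1/3 + 2*y**2/9)
I(b) = -5 + sqrt(-1/2 + 7*b/6) (I(b) = -5 + sqrt(b + (-1/2 + b/6)) = -5 + sqrt(-1/2 + 7*b/6))
I(-344)/g(-2102) + 1029982/T(u(-10, 45)) = (-5 + sqrt(-18 + 42*(-344))/6)/(-1/3 + (2/9)*(-2102)**2) + 1029982/(-1170) = (-5 + sqrt(-18 - 14448)/6)/(-1/3 + (2/9)*4418404) + 1029982*(-1/1170) = (-5 + sqrt(-14466)/6)/(-1/3 + 8836808/9) - 514991/585 = (-5 + (I*sqrt(14466))/6)/(8836805/9) - 514991/585 = (-5 + I*sqrt(14466)/6)*(9/8836805) - 514991/585 = (-9/1767361 + 3*I*sqrt(14466)/17673610) - 514991/585 = -910175014016/1033906185 + 3*I*sqrt(14466)/17673610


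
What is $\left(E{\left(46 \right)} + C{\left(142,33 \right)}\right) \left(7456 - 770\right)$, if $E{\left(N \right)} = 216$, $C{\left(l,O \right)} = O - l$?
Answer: $715402$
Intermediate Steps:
$\left(E{\left(46 \right)} + C{\left(142,33 \right)}\right) \left(7456 - 770\right) = \left(216 + \left(33 - 142\right)\right) \left(7456 - 770\right) = \left(216 + \left(33 - 142\right)\right) 6686 = \left(216 - 109\right) 6686 = 107 \cdot 6686 = 715402$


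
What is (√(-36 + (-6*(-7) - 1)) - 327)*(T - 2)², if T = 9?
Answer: -16023 + 49*√5 ≈ -15913.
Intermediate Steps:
(√(-36 + (-6*(-7) - 1)) - 327)*(T - 2)² = (√(-36 + (-6*(-7) - 1)) - 327)*(9 - 2)² = (√(-36 + (42 - 1)) - 327)*7² = (√(-36 + 41) - 327)*49 = (√5 - 327)*49 = (-327 + √5)*49 = -16023 + 49*√5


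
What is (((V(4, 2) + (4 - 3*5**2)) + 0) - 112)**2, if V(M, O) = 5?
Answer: 31684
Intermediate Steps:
(((V(4, 2) + (4 - 3*5**2)) + 0) - 112)**2 = (((5 + (4 - 3*5**2)) + 0) - 112)**2 = (((5 + (4 - 3*25)) + 0) - 112)**2 = (((5 + (4 - 75)) + 0) - 112)**2 = (((5 - 71) + 0) - 112)**2 = ((-66 + 0) - 112)**2 = (-66 - 112)**2 = (-178)**2 = 31684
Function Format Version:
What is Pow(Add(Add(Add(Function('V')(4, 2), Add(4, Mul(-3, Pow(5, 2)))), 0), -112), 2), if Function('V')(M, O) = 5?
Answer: 31684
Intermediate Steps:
Pow(Add(Add(Add(Function('V')(4, 2), Add(4, Mul(-3, Pow(5, 2)))), 0), -112), 2) = Pow(Add(Add(Add(5, Add(4, Mul(-3, Pow(5, 2)))), 0), -112), 2) = Pow(Add(Add(Add(5, Add(4, Mul(-3, 25))), 0), -112), 2) = Pow(Add(Add(Add(5, Add(4, -75)), 0), -112), 2) = Pow(Add(Add(Add(5, -71), 0), -112), 2) = Pow(Add(Add(-66, 0), -112), 2) = Pow(Add(-66, -112), 2) = Pow(-178, 2) = 31684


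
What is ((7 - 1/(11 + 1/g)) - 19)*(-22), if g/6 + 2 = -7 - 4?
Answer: 227964/857 ≈ 266.00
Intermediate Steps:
g = -78 (g = -12 + 6*(-7 - 4) = -12 + 6*(-11) = -12 - 66 = -78)
((7 - 1/(11 + 1/g)) - 19)*(-22) = ((7 - 1/(11 + 1/(-78))) - 19)*(-22) = ((7 - 1/(11 - 1/78)) - 19)*(-22) = ((7 - 1/857/78) - 19)*(-22) = ((7 - 1*78/857) - 19)*(-22) = ((7 - 78/857) - 19)*(-22) = (5921/857 - 19)*(-22) = -10362/857*(-22) = 227964/857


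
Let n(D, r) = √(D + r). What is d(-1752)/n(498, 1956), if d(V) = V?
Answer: -292*√2454/409 ≈ -35.367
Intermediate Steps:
d(-1752)/n(498, 1956) = -1752/√(498 + 1956) = -1752*√2454/2454 = -292*√2454/409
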